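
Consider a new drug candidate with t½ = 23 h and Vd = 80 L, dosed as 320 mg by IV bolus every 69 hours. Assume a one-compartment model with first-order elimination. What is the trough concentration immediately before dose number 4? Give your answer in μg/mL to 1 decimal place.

0.6 μg/mL

f = (1/2)^(τ/t½) = (1/2)^(69/23) ≈ 0.1250.
C₀ = D/Vd = 320/80 ≈ 4.000 μg/mL.
Before the 4th dose, 3 doses have been given. Superposition: Cmin = C₀·(f + f² + … + f^3).
≈ 4.000 × (0.1250 + 0.0156 + 0.0020) ≈ 4.000 × 0.1426 ≈ 0.570 μg/mL.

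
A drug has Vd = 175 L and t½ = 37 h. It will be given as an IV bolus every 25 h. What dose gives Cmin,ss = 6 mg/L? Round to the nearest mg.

τ/t½ = 25/37 ≈ 0.67568, so f = (1/2)^(25/37) ≈ 0.626039.
Cmin,ss = (D/Vd)·f/(1−f), so D = Cmin,ss·Vd·(1−f)/f.
D = 6 × 175 × (1−f)/f ≈ 6 × 175 × 0.59734 ≈ 627.21 mg.

627 mg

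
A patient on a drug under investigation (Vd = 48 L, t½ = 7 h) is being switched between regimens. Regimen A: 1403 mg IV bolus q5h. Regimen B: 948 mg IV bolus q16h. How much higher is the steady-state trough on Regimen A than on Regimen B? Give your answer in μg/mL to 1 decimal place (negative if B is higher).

Regimen A: f = (1/2)^(5/7) ≈ 0.6095; Cmin,ss = (1403/48)·f/(1−f) ≈ 45.621 μg/mL.
Regimen B: f = (1/2)^(16/7) ≈ 0.2051; Cmin,ss = (948/48)·f/(1−f) ≈ 5.096 μg/mL.
Difference ≈ 45.621 − 5.096 ≈ 40.525 μg/mL.

40.5 μg/mL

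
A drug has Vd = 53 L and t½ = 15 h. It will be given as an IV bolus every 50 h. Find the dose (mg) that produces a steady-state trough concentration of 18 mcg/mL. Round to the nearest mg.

τ/t½ = 50/15 ≈ 3.3333, so f = (1/2)^(50/15) ≈ 0.099213.
Cmin,ss = (D/Vd)·f/(1−f), so D = Cmin,ss·Vd·(1−f)/f.
D = 18 × 53 × (1−f)/f ≈ 18 × 53 × 9.07932 ≈ 8661.67 mg.

8662 mg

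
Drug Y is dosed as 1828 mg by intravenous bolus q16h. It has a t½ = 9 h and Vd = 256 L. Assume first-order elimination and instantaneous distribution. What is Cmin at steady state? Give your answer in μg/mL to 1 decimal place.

τ/t½ = 16/9 ≈ 1.7778, so fraction remaining f = (1/2)^(16/9) ≈ 0.2916.
At steady state, accumulation factor R = 1/(1 − e^(−kτ)) ≈ 1.4116.
Each bolus raises the concentration by D/Vd = 1828/256 ≈ 7.141 μg/mL.
Cmax,ss = C₀/(1 − f) ≈ 7.141/0.7084 ≈ 10.080 μg/mL.
Steady-state trough Cmin,ss = Cmax,ss·f ≈ 10.080 × 0.2916 ≈ 2.939 μg/mL.

2.9 μg/mL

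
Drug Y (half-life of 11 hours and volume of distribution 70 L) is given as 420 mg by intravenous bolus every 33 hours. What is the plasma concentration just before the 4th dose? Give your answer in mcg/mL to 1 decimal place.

f = (1/2)^(τ/t½) = (1/2)^(33/11) ≈ 0.1250.
C₀ = D/Vd = 420/70 ≈ 6.000 mcg/mL.
Before the 4th dose, 3 doses have been given. Superposition: Cmin = C₀·(f + f² + … + f^3).
≈ 6.000 × (0.1250 + 0.0156 + 0.0020) ≈ 6.000 × 0.1426 ≈ 0.856 mcg/mL.

0.9 mcg/mL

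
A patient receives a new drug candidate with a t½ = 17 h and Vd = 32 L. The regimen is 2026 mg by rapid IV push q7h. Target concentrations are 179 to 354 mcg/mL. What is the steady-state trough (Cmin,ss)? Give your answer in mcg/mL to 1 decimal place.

191.7 mcg/mL

τ/t½ = 7/17 ≈ 0.41176, so fraction remaining f = (1/2)^(7/17) ≈ 0.7517.
At steady state, accumulation factor R = 1/(1 − e^(−kτ)) ≈ 4.0274.
Single-dose peak C₀ = D/Vd = 2026/32 ≈ 63.312 mcg/mL.
Steady-state peak Cmax,ss = C₀·R ≈ 63.312 × 4.0274 ≈ 254.983 mcg/mL.
One interval later, Cmin,ss = Cmax,ss·e^(−kτ) ≈ 254.983 × 0.7517 ≈ 191.671 mcg/mL.
Trough 191.7 mcg/mL vs MEC 179 mcg/mL: adequate.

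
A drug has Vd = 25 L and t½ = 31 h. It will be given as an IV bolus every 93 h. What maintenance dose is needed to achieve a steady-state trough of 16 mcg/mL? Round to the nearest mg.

2800 mg

τ/t½ = 93/31 ≈ 3, so f = (1/2)^(93/31) ≈ 0.125000.
Cmin,ss = (D/Vd)·f/(1−f), so D = Cmin,ss·Vd·(1−f)/f.
D = 16 × 25 × (1−f)/f ≈ 16 × 25 × 7.00000 ≈ 2800.00 mg.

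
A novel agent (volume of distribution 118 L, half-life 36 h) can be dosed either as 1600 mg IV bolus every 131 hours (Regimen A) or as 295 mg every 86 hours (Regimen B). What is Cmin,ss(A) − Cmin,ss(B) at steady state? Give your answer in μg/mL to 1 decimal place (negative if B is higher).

Regimen A: f = (1/2)^(131/36) ≈ 0.0803; Cmin,ss = (1600/118)·f/(1−f) ≈ 1.184 μg/mL.
Regimen B: f = (1/2)^(86/36) ≈ 0.1909; Cmin,ss = (295/118)·f/(1−f) ≈ 0.590 μg/mL.
Difference ≈ 1.184 − 0.590 ≈ 0.594 μg/mL.

0.6 μg/mL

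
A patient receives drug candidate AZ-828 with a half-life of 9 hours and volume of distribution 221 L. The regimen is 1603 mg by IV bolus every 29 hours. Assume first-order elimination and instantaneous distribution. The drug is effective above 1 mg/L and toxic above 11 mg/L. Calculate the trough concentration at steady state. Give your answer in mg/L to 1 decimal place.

0.9 mg/L

k = ln2/t½ = ln2/9 ≈ 0.077016 h⁻¹; fraction remaining f = e^(−kτ) = e^(−0.077016×29) ≈ 0.1072.
Accumulation ratio R = 1/(1 − f) ≈ 1/0.8928 ≈ 1.1201.
Each bolus raises the concentration by D/Vd = 1603/221 ≈ 7.253 mg/L.
Cmax,ss = C₀/(1 − f) ≈ 7.253/0.8928 ≈ 8.124 mg/L.
One interval later, Cmin,ss = Cmax,ss·e^(−kτ) ≈ 8.124 × 0.1072 ≈ 0.871 mg/L.
Trough 0.9 mg/L vs MEC 1 mg/L: subtherapeutic.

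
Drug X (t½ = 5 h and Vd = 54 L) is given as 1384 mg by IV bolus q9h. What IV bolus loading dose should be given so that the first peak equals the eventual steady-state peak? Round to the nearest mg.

f = (1/2)^(9/5) ≈ 0.287175; accumulation ratio R = 1/(1−f) ≈ 1.40287.
Loading dose to hit Cmax,ss on first dose: D_load = D_maint·R ≈ 1384 × 1.40287 ≈ 1941.57 mg.

1942 mg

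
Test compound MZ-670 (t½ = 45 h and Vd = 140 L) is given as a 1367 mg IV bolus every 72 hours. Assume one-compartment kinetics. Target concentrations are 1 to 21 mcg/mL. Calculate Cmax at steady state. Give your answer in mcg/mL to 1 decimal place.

14.6 mcg/mL

Over one 72-h interval, 72/45 ≈ 1.6 half-lives elapse, leaving f ≈ 0.3299 of each dose.
At steady state, accumulation factor R = 1/(1 − e^(−kτ)) ≈ 1.4923.
Each bolus raises the concentration by D/Vd = 1367/140 ≈ 9.764 mcg/mL.
Steady-state peak Cmax,ss = C₀·R ≈ 9.764 × 1.4923 ≈ 14.571 mcg/mL.
Peak 14.6 mcg/mL vs MTC 21 mcg/mL: below toxic threshold.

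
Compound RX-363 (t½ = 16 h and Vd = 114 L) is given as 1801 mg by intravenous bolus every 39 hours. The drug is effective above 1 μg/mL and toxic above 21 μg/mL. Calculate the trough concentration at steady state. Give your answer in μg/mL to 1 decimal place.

τ/t½ = 39/16 ≈ 2.4375, so fraction remaining f = (1/2)^(39/16) ≈ 0.1846.
At steady state, accumulation factor R = 1/(1 − e^(−kτ)) ≈ 1.2264.
Each bolus raises the concentration by D/Vd = 1801/114 ≈ 15.798 μg/mL.
Cmax,ss = C₀/(1 − f) ≈ 15.798/0.8154 ≈ 19.375 μg/mL.
Steady-state trough Cmin,ss = Cmax,ss·f ≈ 19.375 × 0.1846 ≈ 3.577 μg/mL.
Trough 3.6 μg/mL vs MEC 1 μg/mL: adequate.

3.6 μg/mL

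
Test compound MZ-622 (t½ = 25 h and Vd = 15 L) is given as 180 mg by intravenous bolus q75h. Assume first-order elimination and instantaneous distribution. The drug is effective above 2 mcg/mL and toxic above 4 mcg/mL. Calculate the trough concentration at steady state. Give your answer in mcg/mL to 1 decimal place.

τ = 75 h = 3 half-lives, so f = (1/2)^3 = 0.125.
At steady state, R = 1/(1 − 0.125) = 8/7.
Single-dose peak C₀ = D/Vd = 180/15 = 12 mcg/mL.
Steady-state peak Cmax,ss = C₀·R = 12 × 8/7 ≈ 13.714 mcg/mL.
Steady-state trough Cmin,ss = Cmax,ss·f ≈ 13.714 × 0.125 ≈ 1.714 mcg/mL.
Trough 1.7 mcg/mL vs MEC 2 mcg/mL: subtherapeutic.

1.7 mcg/mL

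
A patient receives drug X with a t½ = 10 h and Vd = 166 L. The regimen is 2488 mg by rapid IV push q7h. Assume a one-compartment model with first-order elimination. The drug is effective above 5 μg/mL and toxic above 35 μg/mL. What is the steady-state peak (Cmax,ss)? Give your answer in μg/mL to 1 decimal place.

τ/t½ = 7/10 ≈ 0.7, so fraction remaining f = (1/2)^(7/10) ≈ 0.6156.
Accumulation ratio R = 1/(1 − f) ≈ 1/0.3844 ≈ 2.6015.
Each bolus raises the concentration by D/Vd = 2488/166 ≈ 14.988 μg/mL.
Steady-state peak Cmax,ss = C₀·R ≈ 14.988 × 2.6015 ≈ 38.991 μg/mL.
Peak 39.0 μg/mL vs MTC 35 μg/mL: exceeds toxic threshold.

39.0 μg/mL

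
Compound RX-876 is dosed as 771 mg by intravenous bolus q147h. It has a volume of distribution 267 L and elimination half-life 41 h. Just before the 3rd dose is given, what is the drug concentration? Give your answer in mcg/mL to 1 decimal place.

0.3 mcg/mL

f = (1/2)^(τ/t½) = (1/2)^(147/41) ≈ 0.0833.
C₀ = D/Vd = 771/267 ≈ 2.888 mcg/mL.
Before the 3rd dose, 2 doses have been given. Superposition: Cmin = C₀·(f + f²).
≈ 2.888 × (0.0833 + 0.0069) ≈ 2.888 × 0.0902 ≈ 0.260 mcg/mL.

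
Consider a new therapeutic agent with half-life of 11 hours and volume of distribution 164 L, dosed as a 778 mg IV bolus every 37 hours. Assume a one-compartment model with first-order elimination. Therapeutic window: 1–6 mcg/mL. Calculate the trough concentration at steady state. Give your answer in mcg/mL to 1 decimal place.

τ/t½ = 37/11 ≈ 3.3636, so fraction remaining f = (1/2)^(37/11) ≈ 0.0972.
Accumulation ratio R = 1/(1 − f) ≈ 1/0.9028 ≈ 1.1077.
Each bolus raises the concentration by D/Vd = 778/164 ≈ 4.744 mcg/mL.
Cmax,ss = C₀/(1 − f) ≈ 4.744/0.9028 ≈ 5.255 mcg/mL.
One interval later, Cmin,ss = Cmax,ss·e^(−kτ) ≈ 5.255 × 0.0972 ≈ 0.511 mcg/mL.
Trough 0.5 mcg/mL vs MEC 1 mcg/mL: subtherapeutic.

0.5 mcg/mL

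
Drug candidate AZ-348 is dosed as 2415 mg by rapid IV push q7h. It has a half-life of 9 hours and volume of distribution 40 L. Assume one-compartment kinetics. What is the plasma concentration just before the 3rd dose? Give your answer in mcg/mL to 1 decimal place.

f = (1/2)^(τ/t½) = (1/2)^(7/9) ≈ 0.5833.
C₀ = D/Vd = 2415/40 ≈ 60.375 mcg/mL.
Before the 3rd dose, 2 doses have been given. Superposition: Cmin = C₀·(f + f²).
≈ 60.375 × (0.5833 + 0.3402) ≈ 60.375 × 0.9235 ≈ 55.756 mcg/mL.

55.8 mcg/mL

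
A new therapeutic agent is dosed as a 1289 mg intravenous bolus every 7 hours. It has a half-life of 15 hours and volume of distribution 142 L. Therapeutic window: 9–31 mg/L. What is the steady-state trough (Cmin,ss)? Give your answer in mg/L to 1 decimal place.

23.8 mg/L

Over one 7-h interval, 7/15 ≈ 0.46667 half-lives elapse, leaving f ≈ 0.7236 of each dose.
Single-dose peak C₀ = D/Vd = 1289/142 ≈ 9.077 mg/L.
Steady-state trough Cmin,ss = C₀·f/(1−f) ≈ 9.077 × 0.7236/0.2764 ≈ 23.763 mg/L.
Trough 23.8 mg/L vs MEC 9 mg/L: adequate.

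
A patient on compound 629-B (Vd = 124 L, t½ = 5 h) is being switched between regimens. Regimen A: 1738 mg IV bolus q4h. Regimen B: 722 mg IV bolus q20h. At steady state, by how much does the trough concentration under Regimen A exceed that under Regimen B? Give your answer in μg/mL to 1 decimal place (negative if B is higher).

Regimen A: f = (1/2)^(4/5) ≈ 0.5743; Cmin,ss = (1738/124)·f/(1−f) ≈ 18.909 μg/mL.
Regimen B: f = (1/2)^(20/5) ≈ 0.0625; Cmin,ss = (722/124)·f/(1−f) ≈ 0.388 μg/mL.
Difference ≈ 18.909 − 0.388 ≈ 18.521 μg/mL.

18.5 μg/mL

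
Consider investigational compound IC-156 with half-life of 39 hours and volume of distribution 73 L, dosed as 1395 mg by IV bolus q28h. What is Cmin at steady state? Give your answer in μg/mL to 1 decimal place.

29.6 μg/mL

τ/t½ = 28/39 ≈ 0.71795, so fraction remaining f = (1/2)^(28/39) ≈ 0.6080.
At steady state, accumulation factor R = 1/(1 − e^(−kτ)) ≈ 2.5510.
Each bolus raises the concentration by D/Vd = 1395/73 ≈ 19.110 μg/mL.
Steady-state peak Cmax,ss = C₀·R ≈ 19.110 × 2.5510 ≈ 48.750 μg/mL.
One interval later, Cmin,ss = Cmax,ss·e^(−kτ) ≈ 48.750 × 0.6080 ≈ 29.640 μg/mL.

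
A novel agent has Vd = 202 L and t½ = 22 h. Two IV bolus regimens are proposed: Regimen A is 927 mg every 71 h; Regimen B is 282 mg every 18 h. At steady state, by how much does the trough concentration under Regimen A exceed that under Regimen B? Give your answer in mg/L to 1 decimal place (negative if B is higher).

Regimen A: f = (1/2)^(71/22) ≈ 0.1068; Cmin,ss = (927/202)·f/(1−f) ≈ 0.549 mg/L.
Regimen B: f = (1/2)^(18/22) ≈ 0.5672; Cmin,ss = (282/202)·f/(1−f) ≈ 1.830 mg/L.
Difference ≈ 0.549 − 1.830 ≈ -1.281 mg/L.

-1.3 mg/L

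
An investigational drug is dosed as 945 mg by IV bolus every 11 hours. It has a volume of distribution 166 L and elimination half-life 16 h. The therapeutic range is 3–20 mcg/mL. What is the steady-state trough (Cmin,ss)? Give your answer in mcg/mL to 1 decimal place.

9.3 mcg/mL

k = ln2/t½ = ln2/16 ≈ 0.043322 h⁻¹; fraction remaining f = e^(−kτ) = e^(−0.043322×11) ≈ 0.6209.
At steady state, accumulation factor R = 1/(1 − e^(−kτ)) ≈ 2.6378.
Single-dose peak C₀ = D/Vd = 945/166 ≈ 5.693 mcg/mL.
Cmax,ss = C₀/(1 − f) ≈ 5.693/0.3791 ≈ 15.017 mcg/mL.
Steady-state trough Cmin,ss = Cmax,ss·f ≈ 15.017 × 0.6209 ≈ 9.324 mcg/mL.
Trough 9.3 mcg/mL vs MEC 3 mcg/mL: adequate.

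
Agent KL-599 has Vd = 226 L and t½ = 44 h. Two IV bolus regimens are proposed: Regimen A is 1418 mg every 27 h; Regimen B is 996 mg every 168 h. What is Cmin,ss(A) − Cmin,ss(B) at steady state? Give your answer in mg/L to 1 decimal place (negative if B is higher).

Regimen A: f = (1/2)^(27/44) ≈ 0.6535; Cmin,ss = (1418/226)·f/(1−f) ≈ 11.833 mg/L.
Regimen B: f = (1/2)^(168/44) ≈ 0.0709; Cmin,ss = (996/226)·f/(1−f) ≈ 0.336 mg/L.
Difference ≈ 11.833 − 0.336 ≈ 11.497 mg/L.

11.5 mg/L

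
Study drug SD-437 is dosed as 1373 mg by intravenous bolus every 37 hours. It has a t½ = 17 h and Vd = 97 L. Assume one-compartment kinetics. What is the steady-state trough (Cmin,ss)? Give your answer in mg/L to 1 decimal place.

4.0 mg/L

τ/t½ = 37/17 ≈ 2.1765, so fraction remaining f = (1/2)^(37/17) ≈ 0.2212.
Accumulation ratio R = 1/(1 − f) ≈ 1/0.7788 ≈ 1.2840.
Each bolus raises the concentration by D/Vd = 1373/97 ≈ 14.155 mg/L.
Cmax,ss = C₀/(1 − f) ≈ 14.155/0.7788 ≈ 18.175 mg/L.
One interval later, Cmin,ss = Cmax,ss·e^(−kτ) ≈ 18.175 × 0.2212 ≈ 4.020 mg/L.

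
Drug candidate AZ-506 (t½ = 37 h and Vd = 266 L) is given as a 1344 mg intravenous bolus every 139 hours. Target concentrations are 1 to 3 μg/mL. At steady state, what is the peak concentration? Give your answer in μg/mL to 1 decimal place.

k = ln2/t½ = ln2/37 ≈ 0.018734 h⁻¹; fraction remaining f = e^(−kτ) = e^(−0.018734×139) ≈ 0.0740.
At steady state, accumulation factor R = 1/(1 − e^(−kτ)) ≈ 1.0799.
Single-dose peak C₀ = D/Vd = 1344/266 ≈ 5.053 μg/mL.
Steady-state peak Cmax,ss = C₀·R ≈ 5.053 × 1.0799 ≈ 5.457 μg/mL.
Peak 5.5 μg/mL vs MTC 3 μg/mL: exceeds toxic threshold.

5.5 μg/mL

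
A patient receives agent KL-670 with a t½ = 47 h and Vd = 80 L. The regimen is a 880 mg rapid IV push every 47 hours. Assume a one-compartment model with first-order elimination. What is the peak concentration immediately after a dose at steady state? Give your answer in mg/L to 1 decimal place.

22.0 mg/L

The dosing interval is 1 half-life, so f = 2^(−1) = 0.5.
At steady state, R = 1/(1 − 0.5) = 2/1.
Single-dose peak C₀ = D/Vd = 880/80 = 11 mg/L.
Steady-state peak Cmax,ss = C₀·R = 11 × 2/1 ≈ 22.000 mg/L.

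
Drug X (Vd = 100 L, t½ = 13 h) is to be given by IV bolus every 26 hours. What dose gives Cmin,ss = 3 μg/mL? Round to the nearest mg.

900 mg

τ/t½ = 26/13 ≈ 2, so f = (1/2)^(26/13) ≈ 0.250000.
Cmin,ss = (D/Vd)·f/(1−f), so D = Cmin,ss·Vd·(1−f)/f.
D = 3 × 100 × (1−f)/f ≈ 3 × 100 × 3.00000 ≈ 900.00 mg.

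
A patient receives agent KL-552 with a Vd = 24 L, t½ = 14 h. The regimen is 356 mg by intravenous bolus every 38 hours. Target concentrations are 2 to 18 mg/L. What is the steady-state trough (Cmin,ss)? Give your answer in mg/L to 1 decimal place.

Over one 38-h interval, 38/14 ≈ 2.7143 half-lives elapse, leaving f ≈ 0.1524 of each dose.
At steady state, accumulation factor R = 1/(1 − e^(−kτ)) ≈ 1.1798.
Each bolus raises the concentration by D/Vd = 356/24 ≈ 14.833 mg/L.
Steady-state peak Cmax,ss = C₀·R ≈ 14.833 × 1.1798 ≈ 17.500 mg/L.
Steady-state trough Cmin,ss = Cmax,ss·f ≈ 17.500 × 0.1524 ≈ 2.667 mg/L.
Trough 2.7 mg/L vs MEC 2 mg/L: adequate.

2.7 mg/L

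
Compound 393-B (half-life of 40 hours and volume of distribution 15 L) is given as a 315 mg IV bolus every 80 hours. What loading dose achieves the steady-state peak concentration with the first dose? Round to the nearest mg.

f = (1/2)^(80/40) ≈ 0.250000; accumulation ratio R = 1/(1−f) ≈ 1.33333.
Loading dose to hit Cmax,ss on first dose: D_load = D_maint·R ≈ 315 × 1.33333 ≈ 420.00 mg.

420 mg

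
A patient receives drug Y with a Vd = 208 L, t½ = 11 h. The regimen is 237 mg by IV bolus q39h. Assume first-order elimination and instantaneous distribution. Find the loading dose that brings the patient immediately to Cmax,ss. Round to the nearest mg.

259 mg

f = (1/2)^(39/11) ≈ 0.085647; accumulation ratio R = 1/(1−f) ≈ 1.09367.
Loading dose to hit Cmax,ss on first dose: D_load = D_maint·R ≈ 237 × 1.09367 ≈ 259.20 mg.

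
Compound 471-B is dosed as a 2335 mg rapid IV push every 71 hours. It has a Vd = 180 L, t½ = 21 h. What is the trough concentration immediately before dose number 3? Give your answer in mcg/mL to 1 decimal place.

f = (1/2)^(τ/t½) = (1/2)^(71/21) ≈ 0.0960.
C₀ = D/Vd = 2335/180 ≈ 12.972 mcg/mL.
Before the 3rd dose, 2 doses have been given. Superposition: Cmin = C₀·(f + f²).
≈ 12.972 × (0.0960 + 0.0092) ≈ 12.972 × 0.1052 ≈ 1.365 mcg/mL.

1.4 mcg/mL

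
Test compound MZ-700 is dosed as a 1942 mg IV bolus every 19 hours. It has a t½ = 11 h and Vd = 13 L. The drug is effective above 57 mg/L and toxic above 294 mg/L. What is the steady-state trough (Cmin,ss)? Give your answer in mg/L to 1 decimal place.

64.6 mg/L

k = ln2/t½ = ln2/11 ≈ 0.063013 h⁻¹; fraction remaining f = e^(−kτ) = e^(−0.063013×19) ≈ 0.3020.
Each bolus raises the concentration by D/Vd = 1942/13 ≈ 149.385 mg/L.
Steady-state trough Cmin,ss = C₀·f/(1−f) ≈ 149.385 × 0.3020/0.6980 ≈ 64.634 mg/L.
Trough 64.6 mg/L vs MEC 57 mg/L: adequate.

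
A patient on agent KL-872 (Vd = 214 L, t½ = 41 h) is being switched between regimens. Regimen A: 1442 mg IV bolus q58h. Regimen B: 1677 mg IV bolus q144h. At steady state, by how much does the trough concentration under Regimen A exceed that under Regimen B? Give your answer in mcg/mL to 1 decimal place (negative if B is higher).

Regimen A: f = (1/2)^(58/41) ≈ 0.3751; Cmin,ss = (1442/214)·f/(1−f) ≈ 4.045 mcg/mL.
Regimen B: f = (1/2)^(144/41) ≈ 0.0876; Cmin,ss = (1677/214)·f/(1−f) ≈ 0.752 mcg/mL.
Difference ≈ 4.045 − 0.752 ≈ 3.293 mcg/mL.

3.3 mcg/mL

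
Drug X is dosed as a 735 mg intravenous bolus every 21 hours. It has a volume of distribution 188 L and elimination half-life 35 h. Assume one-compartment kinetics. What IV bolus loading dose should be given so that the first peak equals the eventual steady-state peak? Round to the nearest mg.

f = (1/2)^(21/35) ≈ 0.659754; accumulation ratio R = 1/(1−f) ≈ 2.93905.
Loading dose to hit Cmax,ss on first dose: D_load = D_maint·R ≈ 735 × 2.93905 ≈ 2160.20 mg.

2160 mg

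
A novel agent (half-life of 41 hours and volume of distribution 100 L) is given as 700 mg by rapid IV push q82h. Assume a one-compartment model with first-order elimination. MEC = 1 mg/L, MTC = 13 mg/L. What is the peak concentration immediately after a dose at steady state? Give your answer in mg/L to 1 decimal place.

τ = 82 h = 2 half-lives, so f = (1/2)^2 = 0.25.
At steady state, R = 1/(1 − 0.25) = 4/3.
Single-dose peak C₀ = D/Vd = 700/100 = 7 mg/L.
Steady-state peak Cmax,ss = C₀·R = 7 × 4/3 ≈ 9.333 mg/L.
Peak 9.3 mg/L vs MTC 13 mg/L: below toxic threshold.

9.3 mg/L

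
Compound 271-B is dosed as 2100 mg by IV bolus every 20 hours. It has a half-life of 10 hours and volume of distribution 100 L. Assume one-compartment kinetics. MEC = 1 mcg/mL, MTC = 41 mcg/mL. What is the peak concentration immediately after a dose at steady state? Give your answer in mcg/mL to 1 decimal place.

28.0 mcg/mL

The dosing interval is 2 half-lives, so f = 2^(−2) = 0.25.
Accumulation ratio R = 1/(1 − f) = 1/0.75 = 4/3.
Single-dose peak C₀ = D/Vd = 2100/100 = 21 mcg/mL.
Steady-state peak Cmax,ss = C₀·R = 21 × 4/3 ≈ 28.000 mcg/mL.
Peak 28.0 mcg/mL vs MTC 41 mcg/mL: below toxic threshold.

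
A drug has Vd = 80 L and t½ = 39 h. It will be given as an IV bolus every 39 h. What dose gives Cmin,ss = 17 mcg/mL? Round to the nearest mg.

τ/t½ = 39/39 ≈ 1, so f = (1/2)^(39/39) ≈ 0.500000.
Cmin,ss = (D/Vd)·f/(1−f), so D = Cmin,ss·Vd·(1−f)/f.
D = 17 × 80 × (1−f)/f ≈ 17 × 80 × 1.00000 ≈ 1360.00 mg.

1360 mg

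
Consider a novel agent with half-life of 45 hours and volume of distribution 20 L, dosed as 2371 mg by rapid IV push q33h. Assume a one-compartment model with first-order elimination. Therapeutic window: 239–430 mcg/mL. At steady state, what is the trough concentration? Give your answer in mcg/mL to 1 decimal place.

k = ln2/t½ = ln2/45 ≈ 0.015403 h⁻¹; fraction remaining f = e^(−kτ) = e^(−0.015403×33) ≈ 0.6015.
At steady state, accumulation factor R = 1/(1 − e^(−kτ)) ≈ 2.5094.
Single-dose peak C₀ = D/Vd = 2371/20 ≈ 118.550 mcg/mL.
Cmax,ss = C₀/(1 − f) ≈ 118.550/0.3985 ≈ 297.491 mcg/mL.
Steady-state trough Cmin,ss = Cmax,ss·f ≈ 297.491 × 0.6015 ≈ 178.941 mcg/mL.
Trough 178.9 mcg/mL vs MEC 239 mcg/mL: subtherapeutic.

178.9 mcg/mL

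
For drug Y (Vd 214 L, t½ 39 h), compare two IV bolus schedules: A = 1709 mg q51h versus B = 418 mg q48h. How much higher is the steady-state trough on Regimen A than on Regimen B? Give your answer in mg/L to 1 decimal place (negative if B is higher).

Regimen A: f = (1/2)^(51/39) ≈ 0.4040; Cmin,ss = (1709/214)·f/(1−f) ≈ 5.413 mg/L.
Regimen B: f = (1/2)^(48/39) ≈ 0.4261; Cmin,ss = (418/214)·f/(1−f) ≈ 1.450 mg/L.
Difference ≈ 5.413 − 1.450 ≈ 3.963 mg/L.

4.0 mg/L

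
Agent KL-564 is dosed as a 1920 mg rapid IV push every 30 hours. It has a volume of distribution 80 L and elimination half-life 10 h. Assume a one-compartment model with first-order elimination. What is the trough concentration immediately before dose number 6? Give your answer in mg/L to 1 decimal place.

f = (1/2)^(τ/t½) = (1/2)^(30/10) ≈ 0.1250.
C₀ = D/Vd = 1920/80 ≈ 24.000 mg/L.
Before the 6th dose, 5 doses have been given. Superposition: Cmin = C₀·(f + f² + … + f^5).
≈ 24.000 × (0.1250 + 0.0156 + 0.0020 + 0.0002 + 0.0000) ≈ 24.000 × 0.1428 ≈ 3.427 mg/L.

3.4 mg/L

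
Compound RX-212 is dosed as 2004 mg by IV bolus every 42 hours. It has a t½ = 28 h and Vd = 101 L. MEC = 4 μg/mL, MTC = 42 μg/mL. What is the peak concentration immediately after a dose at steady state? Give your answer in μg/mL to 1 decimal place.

30.7 μg/mL

τ/t½ = 42/28 ≈ 1.5, so fraction remaining f = (1/2)^(42/28) ≈ 0.3536.
Accumulation ratio R = 1/(1 − f) ≈ 1/0.6464 ≈ 1.5470.
Each bolus raises the concentration by D/Vd = 2004/101 ≈ 19.842 μg/mL.
Cmax,ss = C₀/(1 − f) ≈ 19.842/0.6464 ≈ 30.696 μg/mL.
Peak 30.7 μg/mL vs MTC 42 μg/mL: below toxic threshold.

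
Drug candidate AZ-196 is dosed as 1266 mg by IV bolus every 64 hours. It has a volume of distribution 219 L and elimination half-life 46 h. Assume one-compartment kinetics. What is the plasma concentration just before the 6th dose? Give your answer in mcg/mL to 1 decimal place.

f = (1/2)^(τ/t½) = (1/2)^(64/46) ≈ 0.3812.
C₀ = D/Vd = 1266/219 ≈ 5.781 mcg/mL.
Before the 6th dose, 5 doses have been given. Superposition: Cmin = C₀·(f + f² + … + f^5).
≈ 5.781 × (0.3812 + 0.1453 + 0.0554 + 0.0211 + 0.0080) ≈ 5.781 × 0.6110 ≈ 3.532 mcg/mL.

3.5 mcg/mL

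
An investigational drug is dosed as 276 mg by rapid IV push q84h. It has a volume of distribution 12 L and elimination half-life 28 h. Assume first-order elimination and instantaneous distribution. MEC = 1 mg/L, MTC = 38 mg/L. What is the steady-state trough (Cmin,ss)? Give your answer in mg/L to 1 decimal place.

τ = 84 h = 3 half-lives, so f = (1/2)^3 = 0.125.
Accumulation ratio R = 1/(1 − f) = 1/0.875 = 8/7.
Single-dose peak C₀ = D/Vd = 276/12 = 23 mg/L.
Steady-state peak Cmax,ss = C₀·R = 23 × 8/7 ≈ 26.286 mg/L.
Steady-state trough Cmin,ss = Cmax,ss·f ≈ 26.286 × 0.125 ≈ 3.286 mg/L.
Trough 3.3 mg/L vs MEC 1 mg/L: adequate.

3.3 mg/L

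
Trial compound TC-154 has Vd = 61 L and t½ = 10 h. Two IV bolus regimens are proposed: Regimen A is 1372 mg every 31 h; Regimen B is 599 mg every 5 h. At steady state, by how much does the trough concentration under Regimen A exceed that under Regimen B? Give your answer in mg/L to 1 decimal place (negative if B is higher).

Regimen A: f = (1/2)^(31/10) ≈ 0.1166; Cmin,ss = (1372/61)·f/(1−f) ≈ 2.969 mg/L.
Regimen B: f = (1/2)^(5/10) ≈ 0.7071; Cmin,ss = (599/61)·f/(1−f) ≈ 23.706 mg/L.
Difference ≈ 2.969 − 23.706 ≈ -20.737 mg/L.

-20.7 mg/L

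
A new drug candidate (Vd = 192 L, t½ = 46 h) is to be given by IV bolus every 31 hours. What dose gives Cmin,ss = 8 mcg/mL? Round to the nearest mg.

915 mg

τ/t½ = 31/46 ≈ 0.67391, so f = (1/2)^(31/46) ≈ 0.626804.
Cmin,ss = (D/Vd)·f/(1−f), so D = Cmin,ss·Vd·(1−f)/f.
D = 8 × 192 × (1−f)/f ≈ 8 × 192 × 0.59540 ≈ 914.53 mg.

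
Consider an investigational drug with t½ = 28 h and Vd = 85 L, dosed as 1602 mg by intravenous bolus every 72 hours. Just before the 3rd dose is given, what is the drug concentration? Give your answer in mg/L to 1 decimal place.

3.7 mg/L

f = (1/2)^(τ/t½) = (1/2)^(72/28) ≈ 0.1682.
C₀ = D/Vd = 1602/85 ≈ 18.847 mg/L.
Before the 3rd dose, 2 doses have been given. Superposition: Cmin = C₀·(f + f²).
≈ 18.847 × (0.1682 + 0.0283) ≈ 18.847 × 0.1965 ≈ 3.703 mg/L.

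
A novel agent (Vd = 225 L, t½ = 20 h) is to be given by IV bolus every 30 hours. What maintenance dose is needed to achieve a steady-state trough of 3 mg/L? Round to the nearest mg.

1234 mg

τ/t½ = 30/20 ≈ 1.5, so f = (1/2)^(30/20) ≈ 0.353553.
Cmin,ss = (D/Vd)·f/(1−f), so D = Cmin,ss·Vd·(1−f)/f.
D = 3 × 225 × (1−f)/f ≈ 3 × 225 × 1.82843 ≈ 1234.19 mg.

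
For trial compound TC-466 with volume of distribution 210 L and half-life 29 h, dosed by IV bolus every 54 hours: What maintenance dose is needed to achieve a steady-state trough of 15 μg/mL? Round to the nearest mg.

8301 mg

τ/t½ = 54/29 ≈ 1.8621, so f = (1/2)^(54/29) ≈ 0.275082.
Cmin,ss = (D/Vd)·f/(1−f), so D = Cmin,ss·Vd·(1−f)/f.
D = 15 × 210 × (1−f)/f ≈ 15 × 210 × 2.63528 ≈ 8301.13 mg.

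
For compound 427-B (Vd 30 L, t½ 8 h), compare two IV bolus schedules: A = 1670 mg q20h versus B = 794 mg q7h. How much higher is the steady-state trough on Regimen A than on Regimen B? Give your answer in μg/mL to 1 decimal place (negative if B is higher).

-19.8 μg/mL

Regimen A: f = (1/2)^(20/8) ≈ 0.1768; Cmin,ss = (1670/30)·f/(1−f) ≈ 11.956 μg/mL.
Regimen B: f = (1/2)^(7/8) ≈ 0.5453; Cmin,ss = (794/30)·f/(1−f) ≈ 31.740 μg/mL.
Difference ≈ 11.956 − 31.740 ≈ -19.784 μg/mL.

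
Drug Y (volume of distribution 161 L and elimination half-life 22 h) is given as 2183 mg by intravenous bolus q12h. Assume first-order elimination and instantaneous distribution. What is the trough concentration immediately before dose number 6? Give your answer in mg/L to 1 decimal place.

25.1 mg/L

f = (1/2)^(τ/t½) = (1/2)^(12/22) ≈ 0.6852.
C₀ = D/Vd = 2183/161 ≈ 13.559 mg/L.
Before the 6th dose, 5 doses have been given. Superposition: Cmin = C₀·(f + f² + … + f^5).
≈ 13.559 × (0.6852 + 0.4695 + 0.3217 + 0.2204 + 0.1510) ≈ 13.559 × 1.8478 ≈ 25.054 mg/L.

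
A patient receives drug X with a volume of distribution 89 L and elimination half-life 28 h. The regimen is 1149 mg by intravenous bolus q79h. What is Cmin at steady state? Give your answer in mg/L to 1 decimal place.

k = ln2/t½ = ln2/28 ≈ 0.024755 h⁻¹; fraction remaining f = e^(−kτ) = e^(−0.024755×79) ≈ 0.1415.
At steady state, accumulation factor R = 1/(1 − e^(−kτ)) ≈ 1.1648.
Single-dose peak C₀ = D/Vd = 1149/89 ≈ 12.910 mg/L.
Steady-state peak Cmax,ss = C₀·R ≈ 12.910 × 1.1648 ≈ 15.038 mg/L.
Steady-state trough Cmin,ss = Cmax,ss·f ≈ 15.038 × 0.1415 ≈ 2.128 mg/L.

2.1 mg/L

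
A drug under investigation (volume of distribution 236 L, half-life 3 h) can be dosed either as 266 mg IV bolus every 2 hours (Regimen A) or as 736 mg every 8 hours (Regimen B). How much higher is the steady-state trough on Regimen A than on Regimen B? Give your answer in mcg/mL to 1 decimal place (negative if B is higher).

Regimen A: f = (1/2)^(2/3) ≈ 0.6300; Cmin,ss = (266/236)·f/(1−f) ≈ 1.919 mcg/mL.
Regimen B: f = (1/2)^(8/3) ≈ 0.1575; Cmin,ss = (736/236)·f/(1−f) ≈ 0.583 mcg/mL.
Difference ≈ 1.919 − 0.583 ≈ 1.336 mcg/mL.

1.3 mcg/mL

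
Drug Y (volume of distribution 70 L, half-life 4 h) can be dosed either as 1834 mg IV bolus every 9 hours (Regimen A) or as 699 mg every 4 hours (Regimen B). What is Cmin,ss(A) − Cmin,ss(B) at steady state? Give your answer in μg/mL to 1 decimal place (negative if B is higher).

-3.0 μg/mL

Regimen A: f = (1/2)^(9/4) ≈ 0.2102; Cmin,ss = (1834/70)·f/(1−f) ≈ 6.973 μg/mL.
Regimen B: f = (1/2)^(4/4) ≈ 0.5000; Cmin,ss = (699/70)·f/(1−f) ≈ 9.986 μg/mL.
Difference ≈ 6.973 − 9.986 ≈ -3.013 μg/mL.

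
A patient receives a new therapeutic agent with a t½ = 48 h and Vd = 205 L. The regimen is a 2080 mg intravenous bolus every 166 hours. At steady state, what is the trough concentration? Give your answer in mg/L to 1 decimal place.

Over one 166-h interval, 166/48 ≈ 3.4583 half-lives elapse, leaving f ≈ 0.0910 of each dose.
Accumulation ratio R = 1/(1 − f) ≈ 1/0.9090 ≈ 1.1001.
Single-dose peak C₀ = D/Vd = 2080/205 ≈ 10.146 mg/L.
Cmax,ss = C₀/(1 − f) ≈ 10.146/0.9090 ≈ 11.162 mg/L.
Steady-state trough Cmin,ss = Cmax,ss·f ≈ 11.162 × 0.0910 ≈ 1.016 mg/L.

1.0 mg/L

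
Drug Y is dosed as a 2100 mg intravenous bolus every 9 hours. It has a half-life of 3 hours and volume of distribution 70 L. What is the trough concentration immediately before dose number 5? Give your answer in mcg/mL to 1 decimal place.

f = (1/2)^(τ/t½) = (1/2)^(9/3) ≈ 0.1250.
C₀ = D/Vd = 2100/70 ≈ 30.000 mcg/mL.
Before the 5th dose, 4 doses have been given. Superposition: Cmin = C₀·(f + f² + … + f^4).
≈ 30.000 × (0.1250 + 0.0156 + 0.0020 + 0.0002) ≈ 30.000 × 0.1428 ≈ 4.284 mcg/mL.

4.3 mcg/mL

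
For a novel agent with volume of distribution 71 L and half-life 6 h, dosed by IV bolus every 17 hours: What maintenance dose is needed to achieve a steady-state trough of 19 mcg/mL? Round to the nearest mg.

8266 mg

τ/t½ = 17/6 ≈ 2.8333, so f = (1/2)^(17/6) ≈ 0.140308.
Cmin,ss = (D/Vd)·f/(1−f), so D = Cmin,ss·Vd·(1−f)/f.
D = 19 × 71 × (1−f)/f ≈ 19 × 71 × 6.12718 ≈ 8265.57 mg.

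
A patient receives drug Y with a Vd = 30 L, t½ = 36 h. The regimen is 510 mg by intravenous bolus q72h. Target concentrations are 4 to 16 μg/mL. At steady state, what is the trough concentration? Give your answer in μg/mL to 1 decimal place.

5.7 μg/mL

The dosing interval is 2 half-lives, so f = 2^(−2) = 0.25.
At steady state, R = 1/(1 − 0.25) = 4/3.
Single-dose peak C₀ = D/Vd = 510/30 = 17 μg/mL.
Steady-state peak Cmax,ss = C₀·R = 17 × 4/3 ≈ 22.667 μg/mL.
Steady-state trough Cmin,ss = Cmax,ss·f ≈ 22.667 × 0.25 ≈ 5.667 μg/mL.
Trough 5.7 μg/mL vs MEC 4 μg/mL: adequate.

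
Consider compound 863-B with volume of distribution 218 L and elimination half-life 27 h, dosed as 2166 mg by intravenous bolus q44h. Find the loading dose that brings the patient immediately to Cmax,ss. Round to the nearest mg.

f = (1/2)^(44/27) ≈ 0.323171; accumulation ratio R = 1/(1−f) ≈ 1.47748.
Loading dose to hit Cmax,ss on first dose: D_load = D_maint·R ≈ 2166 × 1.47748 ≈ 3200.22 mg.

3200 mg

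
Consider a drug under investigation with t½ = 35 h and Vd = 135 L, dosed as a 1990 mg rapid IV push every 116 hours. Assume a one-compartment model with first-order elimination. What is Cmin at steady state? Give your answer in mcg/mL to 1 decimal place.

1.6 mcg/mL

k = ln2/t½ = ln2/35 ≈ 0.019804 h⁻¹; fraction remaining f = e^(−kτ) = e^(−0.019804×116) ≈ 0.1005.
Accumulation ratio R = 1/(1 − f) ≈ 1/0.8995 ≈ 1.1117.
Each bolus raises the concentration by D/Vd = 1990/135 ≈ 14.741 mcg/mL.
Steady-state peak Cmax,ss = C₀·R ≈ 14.741 × 1.1117 ≈ 16.388 mcg/mL.
One interval later, Cmin,ss = Cmax,ss·e^(−kτ) ≈ 16.388 × 0.1005 ≈ 1.647 mcg/mL.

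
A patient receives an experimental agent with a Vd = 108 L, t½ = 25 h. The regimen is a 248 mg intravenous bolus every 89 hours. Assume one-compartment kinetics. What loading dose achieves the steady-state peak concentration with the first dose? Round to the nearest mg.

f = (1/2)^(89/25) ≈ 0.084788; accumulation ratio R = 1/(1−f) ≈ 1.09264.
Loading dose to hit Cmax,ss on first dose: D_load = D_maint·R ≈ 248 × 1.09264 ≈ 270.97 mg.

271 mg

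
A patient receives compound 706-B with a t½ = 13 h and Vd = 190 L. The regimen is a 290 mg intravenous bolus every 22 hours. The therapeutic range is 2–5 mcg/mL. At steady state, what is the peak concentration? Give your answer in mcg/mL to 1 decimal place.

k = ln2/t½ = ln2/13 ≈ 0.053319 h⁻¹; fraction remaining f = e^(−kτ) = e^(−0.053319×22) ≈ 0.3094.
At steady state, accumulation factor R = 1/(1 − e^(−kτ)) ≈ 1.4480.
Each bolus raises the concentration by D/Vd = 290/190 ≈ 1.526 mcg/mL.
Steady-state peak Cmax,ss = C₀·R ≈ 1.526 × 1.4480 ≈ 2.210 mcg/mL.
Peak 2.2 mcg/mL vs MTC 5 mcg/mL: below toxic threshold.

2.2 mcg/mL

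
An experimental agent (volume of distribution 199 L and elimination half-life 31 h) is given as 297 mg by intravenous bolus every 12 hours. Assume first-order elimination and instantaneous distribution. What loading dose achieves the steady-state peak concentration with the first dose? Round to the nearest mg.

1262 mg

f = (1/2)^(12/31) ≈ 0.764667; accumulation ratio R = 1/(1−f) ≈ 4.24930.
Loading dose to hit Cmax,ss on first dose: D_load = D_maint·R ≈ 297 × 4.24930 ≈ 1262.04 mg.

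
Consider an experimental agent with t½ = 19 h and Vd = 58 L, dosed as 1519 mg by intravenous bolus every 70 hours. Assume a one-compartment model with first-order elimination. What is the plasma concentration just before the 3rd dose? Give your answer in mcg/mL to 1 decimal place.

f = (1/2)^(τ/t½) = (1/2)^(70/19) ≈ 0.0778.
C₀ = D/Vd = 1519/58 ≈ 26.190 mcg/mL.
Before the 3rd dose, 2 doses have been given. Superposition: Cmin = C₀·(f + f²).
≈ 26.190 × (0.0778 + 0.0061) ≈ 26.190 × 0.0839 ≈ 2.197 mcg/mL.

2.2 mcg/mL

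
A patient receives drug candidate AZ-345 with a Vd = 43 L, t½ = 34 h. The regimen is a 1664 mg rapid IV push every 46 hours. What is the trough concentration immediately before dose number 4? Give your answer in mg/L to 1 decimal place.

23.4 mg/L

f = (1/2)^(τ/t½) = (1/2)^(46/34) ≈ 0.3915.
C₀ = D/Vd = 1664/43 ≈ 38.698 mg/L.
Before the 4th dose, 3 doses have been given. Superposition: Cmin = C₀·(f + f² + … + f^3).
≈ 38.698 × (0.3915 + 0.1533 + 0.0600) ≈ 38.698 × 0.6048 ≈ 23.405 mg/L.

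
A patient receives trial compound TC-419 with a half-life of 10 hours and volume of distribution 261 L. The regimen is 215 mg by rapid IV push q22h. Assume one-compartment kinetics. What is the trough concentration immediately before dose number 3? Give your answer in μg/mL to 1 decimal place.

0.2 μg/mL

f = (1/2)^(τ/t½) = (1/2)^(22/10) ≈ 0.2176.
C₀ = D/Vd = 215/261 ≈ 0.824 μg/mL.
Before the 3rd dose, 2 doses have been given. Superposition: Cmin = C₀·(f + f²).
≈ 0.824 × (0.2176 + 0.0473) ≈ 0.824 × 0.2649 ≈ 0.218 μg/mL.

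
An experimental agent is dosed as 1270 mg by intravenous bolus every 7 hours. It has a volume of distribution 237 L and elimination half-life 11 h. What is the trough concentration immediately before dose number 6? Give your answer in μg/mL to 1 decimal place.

8.6 μg/mL

f = (1/2)^(τ/t½) = (1/2)^(7/11) ≈ 0.6433.
C₀ = D/Vd = 1270/237 ≈ 5.359 μg/mL.
Before the 6th dose, 5 doses have been given. Superposition: Cmin = C₀·(f + f² + … + f^5).
≈ 5.359 × (0.6433 + 0.4138 + 0.2662 + 0.1713 + 0.1102) ≈ 5.359 × 1.6048 ≈ 8.600 μg/mL.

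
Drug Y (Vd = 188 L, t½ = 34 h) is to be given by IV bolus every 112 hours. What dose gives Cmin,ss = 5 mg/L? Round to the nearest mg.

τ/t½ = 112/34 ≈ 3.2941, so f = (1/2)^(112/34) ≈ 0.101946.
Cmin,ss = (D/Vd)·f/(1−f), so D = Cmin,ss·Vd·(1−f)/f.
D = 5 × 188 × (1−f)/f ≈ 5 × 188 × 8.80911 ≈ 8280.56 mg.

8281 mg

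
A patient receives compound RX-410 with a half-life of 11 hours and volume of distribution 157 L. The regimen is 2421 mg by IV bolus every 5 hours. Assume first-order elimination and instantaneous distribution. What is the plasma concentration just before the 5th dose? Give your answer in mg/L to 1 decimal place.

f = (1/2)^(τ/t½) = (1/2)^(5/11) ≈ 0.7297.
C₀ = D/Vd = 2421/157 ≈ 15.420 mg/L.
Before the 5th dose, 4 doses have been given. Superposition: Cmin = C₀·(f + f² + … + f^4).
≈ 15.420 × (0.7297 + 0.5325 + 0.3885 + 0.2835) ≈ 15.420 × 1.9342 ≈ 29.825 mg/L.

29.8 mg/L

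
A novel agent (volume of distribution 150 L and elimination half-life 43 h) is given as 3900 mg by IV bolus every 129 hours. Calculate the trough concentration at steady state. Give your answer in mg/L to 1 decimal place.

3.7 mg/L

The dosing interval is 3 half-lives, so f = 2^(−3) = 0.125.
At steady state, R = 1/(1 − 0.125) = 8/7.
Single-dose peak C₀ = D/Vd = 3900/150 = 26 mg/L.
Steady-state peak Cmax,ss = C₀·R = 26 × 8/7 ≈ 29.714 mg/L.
Steady-state trough Cmin,ss = Cmax,ss·f ≈ 29.714 × 0.125 ≈ 3.714 mg/L.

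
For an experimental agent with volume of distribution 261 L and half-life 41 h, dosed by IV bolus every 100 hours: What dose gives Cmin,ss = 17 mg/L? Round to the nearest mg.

τ/t½ = 100/41 ≈ 2.439, so f = (1/2)^(100/41) ≈ 0.184408.
Cmin,ss = (D/Vd)·f/(1−f), so D = Cmin,ss·Vd·(1−f)/f.
D = 17 × 261 × (1−f)/f ≈ 17 × 261 × 4.42276 ≈ 19623.79 mg.

19624 mg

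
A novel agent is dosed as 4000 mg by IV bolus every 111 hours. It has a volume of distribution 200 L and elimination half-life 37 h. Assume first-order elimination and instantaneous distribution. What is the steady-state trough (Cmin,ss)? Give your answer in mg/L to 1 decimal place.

2.9 mg/L

The dosing interval is 3 half-lives, so f = 2^(−3) = 0.125.
Accumulation ratio R = 1/(1 − f) = 1/0.875 = 8/7.
Single-dose peak C₀ = D/Vd = 4000/200 = 20 mg/L.
Steady-state peak Cmax,ss = C₀·R = 20 × 8/7 ≈ 22.857 mg/L.
Steady-state trough Cmin,ss = Cmax,ss·f ≈ 22.857 × 0.125 ≈ 2.857 mg/L.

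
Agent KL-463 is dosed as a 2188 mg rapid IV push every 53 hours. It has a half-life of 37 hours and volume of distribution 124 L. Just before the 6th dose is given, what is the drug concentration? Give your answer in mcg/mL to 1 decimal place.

10.3 mcg/mL

f = (1/2)^(τ/t½) = (1/2)^(53/37) ≈ 0.3705.
C₀ = D/Vd = 2188/124 ≈ 17.645 mcg/mL.
Before the 6th dose, 5 doses have been given. Superposition: Cmin = C₀·(f + f² + … + f^5).
≈ 17.645 × (0.3705 + 0.1373 + 0.0509 + 0.0188 + 0.0070) ≈ 17.645 × 0.5845 ≈ 10.314 mcg/mL.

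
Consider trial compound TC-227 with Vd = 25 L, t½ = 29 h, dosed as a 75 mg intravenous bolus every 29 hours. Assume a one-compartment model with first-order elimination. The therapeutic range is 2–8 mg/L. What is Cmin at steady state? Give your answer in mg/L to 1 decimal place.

3.0 mg/L

The dosing interval is 1 half-life, so f = 2^(−1) = 0.5.
Accumulation ratio R = 1/(1 − f) = 1/0.5 = 2/1.
Single-dose peak C₀ = D/Vd = 75/25 = 3 mg/L.
Steady-state peak Cmax,ss = C₀·R = 3 × 2/1 ≈ 6.000 mg/L.
Steady-state trough Cmin,ss = Cmax,ss·f ≈ 6.000 × 0.5 ≈ 3.000 mg/L.
Trough 3.0 mg/L vs MEC 2 mg/L: adequate.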